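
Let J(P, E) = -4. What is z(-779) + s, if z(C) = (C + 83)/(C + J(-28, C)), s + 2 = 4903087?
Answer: 44127773/9 ≈ 4.9031e+6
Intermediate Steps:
s = 4903085 (s = -2 + 4903087 = 4903085)
z(C) = (83 + C)/(-4 + C) (z(C) = (C + 83)/(C - 4) = (83 + C)/(-4 + C))
z(-779) + s = (83 - 779)/(-4 - 779) + 4903085 = -696/(-783) + 4903085 = -1/783*(-696) + 4903085 = 8/9 + 4903085 = 44127773/9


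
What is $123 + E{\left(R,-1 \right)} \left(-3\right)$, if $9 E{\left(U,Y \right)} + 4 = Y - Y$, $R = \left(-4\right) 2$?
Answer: $\frac{373}{3} \approx 124.33$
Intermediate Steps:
$R = -8$
$E{\left(U,Y \right)} = - \frac{4}{9}$ ($E{\left(U,Y \right)} = - \frac{4}{9} + \frac{Y - Y}{9} = - \frac{4}{9} + \frac{1}{9} \cdot 0 = - \frac{4}{9} + 0 = - \frac{4}{9}$)
$123 + E{\left(R,-1 \right)} \left(-3\right) = 123 - - \frac{4}{3} = 123 + \frac{4}{3} = \frac{373}{3}$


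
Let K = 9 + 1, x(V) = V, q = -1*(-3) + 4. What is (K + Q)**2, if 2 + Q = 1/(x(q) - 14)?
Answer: 3025/49 ≈ 61.735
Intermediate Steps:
q = 7 (q = 3 + 4 = 7)
K = 10
Q = -15/7 (Q = -2 + 1/(7 - 14) = -2 + 1/(-7) = -2 - 1/7 = -15/7 ≈ -2.1429)
(K + Q)**2 = (10 - 15/7)**2 = (55/7)**2 = 3025/49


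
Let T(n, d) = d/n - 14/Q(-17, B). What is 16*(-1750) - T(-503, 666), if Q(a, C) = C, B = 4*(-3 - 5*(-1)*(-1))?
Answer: -225336865/8048 ≈ -27999.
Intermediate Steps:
B = -32 (B = 4*(-3 + 5*(-1)) = 4*(-3 - 5) = 4*(-8) = -32)
T(n, d) = 7/16 + d/n (T(n, d) = d/n - 14/(-32) = d/n - 14*(-1/32) = d/n + 7/16 = 7/16 + d/n)
16*(-1750) - T(-503, 666) = 16*(-1750) - (7/16 + 666/(-503)) = -28000 - (7/16 + 666*(-1/503)) = -28000 - (7/16 - 666/503) = -28000 - 1*(-7135/8048) = -28000 + 7135/8048 = -225336865/8048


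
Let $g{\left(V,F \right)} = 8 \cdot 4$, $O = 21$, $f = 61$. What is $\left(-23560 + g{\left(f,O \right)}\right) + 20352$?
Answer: $-3176$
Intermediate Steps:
$g{\left(V,F \right)} = 32$
$\left(-23560 + g{\left(f,O \right)}\right) + 20352 = \left(-23560 + 32\right) + 20352 = -23528 + 20352 = -3176$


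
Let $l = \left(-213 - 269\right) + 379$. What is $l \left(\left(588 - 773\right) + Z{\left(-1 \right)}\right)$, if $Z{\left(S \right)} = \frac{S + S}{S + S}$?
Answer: $18952$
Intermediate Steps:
$Z{\left(S \right)} = 1$ ($Z{\left(S \right)} = \frac{2 S}{2 S} = 2 S \frac{1}{2 S} = 1$)
$l = -103$ ($l = -482 + 379 = -103$)
$l \left(\left(588 - 773\right) + Z{\left(-1 \right)}\right) = - 103 \left(\left(588 - 773\right) + 1\right) = - 103 \left(-185 + 1\right) = \left(-103\right) \left(-184\right) = 18952$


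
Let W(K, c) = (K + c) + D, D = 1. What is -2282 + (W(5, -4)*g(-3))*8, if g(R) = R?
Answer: -2330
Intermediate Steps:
W(K, c) = 1 + K + c (W(K, c) = (K + c) + 1 = 1 + K + c)
-2282 + (W(5, -4)*g(-3))*8 = -2282 + ((1 + 5 - 4)*(-3))*8 = -2282 + (2*(-3))*8 = -2282 - 6*8 = -2282 - 48 = -2330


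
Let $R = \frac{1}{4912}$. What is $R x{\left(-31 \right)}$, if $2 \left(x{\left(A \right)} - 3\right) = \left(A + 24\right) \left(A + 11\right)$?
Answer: $\frac{73}{4912} \approx 0.014862$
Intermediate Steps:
$R = \frac{1}{4912} \approx 0.00020358$
$x{\left(A \right)} = 3 + \frac{\left(11 + A\right) \left(24 + A\right)}{2}$ ($x{\left(A \right)} = 3 + \frac{\left(A + 24\right) \left(A + 11\right)}{2} = 3 + \frac{\left(24 + A\right) \left(11 + A\right)}{2} = 3 + \frac{\left(11 + A\right) \left(24 + A\right)}{2}$)
$R x{\left(-31 \right)} = \frac{135 + \frac{\left(-31\right)^{2}}{2} + \frac{35}{2} \left(-31\right)}{4912} = \frac{135 + \frac{1}{2} \cdot 961 - \frac{1085}{2}}{4912} = \frac{135 + \frac{961}{2} - \frac{1085}{2}}{4912} = \frac{1}{4912} \cdot 73 = \frac{73}{4912}$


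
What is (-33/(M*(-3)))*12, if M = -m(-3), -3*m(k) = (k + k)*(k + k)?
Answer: 11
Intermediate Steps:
m(k) = -4*k²/3 (m(k) = -(k + k)*(k + k)/3 = -2*k*2*k/3 = -4*k²/3)
M = 12 (M = -(-4)*(-3)²/3 = -(-4)*9/3 = -1*(-12) = 12)
(-33/(M*(-3)))*12 = (-33/(12*(-3)))*12 = (-33/(-36))*12 = -1/36*(-33)*12 = (11/12)*12 = 11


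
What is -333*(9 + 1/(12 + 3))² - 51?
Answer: -685627/25 ≈ -27425.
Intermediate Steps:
-333*(9 + 1/(12 + 3))² - 51 = -333*(9 + 1/15)² - 51 = -333*(136/15)² - 51 = -333*18496/225 - 51 = -684352/25 - 51 = -685627/25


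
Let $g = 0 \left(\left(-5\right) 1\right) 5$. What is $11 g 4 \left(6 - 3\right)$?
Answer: $0$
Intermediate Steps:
$g = 0$ ($g = 0 \left(-5\right) 5 = 0 \cdot 5 = 0$)
$11 g 4 \left(6 - 3\right) = 11 \cdot 0 \cdot 4 \left(6 - 3\right) = 0 \cdot 4 \cdot 3 = 0 \cdot 12 = 0$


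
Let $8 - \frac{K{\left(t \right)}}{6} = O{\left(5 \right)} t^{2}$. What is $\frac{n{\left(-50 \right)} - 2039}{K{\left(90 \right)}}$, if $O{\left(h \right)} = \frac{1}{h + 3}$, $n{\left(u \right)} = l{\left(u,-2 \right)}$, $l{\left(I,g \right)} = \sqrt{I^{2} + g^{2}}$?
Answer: $\frac{2039}{6027} - \frac{2 \sqrt{626}}{6027} \approx 0.33001$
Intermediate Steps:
$n{\left(u \right)} = \sqrt{4 + u^{2}}$ ($n{\left(u \right)} = \sqrt{u^{2} + \left(-2\right)^{2}} = \sqrt{u^{2} + 4} = \sqrt{4 + u^{2}}$)
$O{\left(h \right)} = \frac{1}{3 + h}$
$K{\left(t \right)} = 48 - \frac{3 t^{2}}{4}$ ($K{\left(t \right)} = 48 - 6 \frac{t^{2}}{3 + 5} = 48 - 6 \frac{t^{2}}{8} = 48 - \frac{3 t^{2}}{4}$)
$\frac{n{\left(-50 \right)} - 2039}{K{\left(90 \right)}} = \frac{\sqrt{4 + \left(-50\right)^{2}} - 2039}{48 - \frac{3 \cdot 90^{2}}{4}} = \frac{\sqrt{4 + 2500} - 2039}{48 - 6075} = \frac{\sqrt{2504} - 2039}{48 - 6075} = \frac{2 \sqrt{626} - 2039}{-6027} = \left(-2039 + 2 \sqrt{626}\right) \left(- \frac{1}{6027}\right) = \frac{2039}{6027} - \frac{2 \sqrt{626}}{6027}$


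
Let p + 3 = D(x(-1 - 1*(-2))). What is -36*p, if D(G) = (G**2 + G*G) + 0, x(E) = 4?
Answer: -1044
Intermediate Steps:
D(G) = 2*G**2 (D(G) = (G**2 + G**2) + 0 = 2*G**2 + 0 = 2*G**2)
p = 29 (p = -3 + 2*4**2 = -3 + 2*16 = -3 + 32 = 29)
-36*p = -36*29 = -1044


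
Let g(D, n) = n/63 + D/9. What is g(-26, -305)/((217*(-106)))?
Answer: 487/1449126 ≈ 0.00033606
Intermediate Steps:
g(D, n) = D/9 + n/63 (g(D, n) = n*(1/63) + D*(⅑) = n/63 + D/9 = D/9 + n/63)
g(-26, -305)/((217*(-106))) = ((⅑)*(-26) + (1/63)*(-305))/((217*(-106))) = (-26/9 - 305/63)/(-23002) = -487/63*(-1/23002) = 487/1449126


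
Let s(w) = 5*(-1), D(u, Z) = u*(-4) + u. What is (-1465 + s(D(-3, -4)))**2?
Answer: 2160900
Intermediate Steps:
D(u, Z) = -3*u (D(u, Z) = -4*u + u = -3*u)
s(w) = -5
(-1465 + s(D(-3, -4)))**2 = (-1465 - 5)**2 = (-1470)**2 = 2160900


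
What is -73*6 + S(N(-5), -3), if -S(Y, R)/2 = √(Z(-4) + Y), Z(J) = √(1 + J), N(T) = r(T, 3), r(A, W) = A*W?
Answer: -438 - 2*√(-15 + I*√3) ≈ -438.45 - 7.7588*I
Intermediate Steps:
N(T) = 3*T (N(T) = T*3 = 3*T)
S(Y, R) = -2*√(Y + I*√3) (S(Y, R) = -2*√(√(1 - 4) + Y) = -2*√(√(-3) + Y) = -2*√(I*√3 + Y) = -2*√(Y + I*√3))
-73*6 + S(N(-5), -3) = -73*6 - 2*√(3*(-5) + I*√3) = -438 - 2*√(-15 + I*√3)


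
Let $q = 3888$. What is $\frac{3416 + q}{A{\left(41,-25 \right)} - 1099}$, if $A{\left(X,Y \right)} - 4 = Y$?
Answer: $- \frac{913}{140} \approx -6.5214$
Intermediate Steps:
$A{\left(X,Y \right)} = 4 + Y$
$\frac{3416 + q}{A{\left(41,-25 \right)} - 1099} = \frac{3416 + 3888}{\left(4 - 25\right) - 1099} = \frac{7304}{-21 - 1099} = \frac{7304}{-1120} = 7304 \left(- \frac{1}{1120}\right) = - \frac{913}{140}$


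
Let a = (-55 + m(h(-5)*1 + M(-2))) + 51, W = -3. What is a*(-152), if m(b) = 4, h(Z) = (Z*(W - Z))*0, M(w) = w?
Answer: 0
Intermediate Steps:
h(Z) = 0 (h(Z) = (Z*(-3 - Z))*0 = 0)
a = 0 (a = (-55 + 4) + 51 = -51 + 51 = 0)
a*(-152) = 0*(-152) = 0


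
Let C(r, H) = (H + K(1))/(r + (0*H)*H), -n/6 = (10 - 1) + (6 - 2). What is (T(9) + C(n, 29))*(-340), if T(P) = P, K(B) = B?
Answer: -38080/13 ≈ -2929.2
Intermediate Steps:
n = -78 (n = -6*((10 - 1) + (6 - 2)) = -6*(9 + 4) = -6*13 = -78)
C(r, H) = (1 + H)/r (C(r, H) = (H + 1)/(r + (0*H)*H) = (1 + H)/(r + 0*H) = (1 + H)/(r + 0) = (1 + H)/r)
(T(9) + C(n, 29))*(-340) = (9 + (1 + 29)/(-78))*(-340) = (9 - 1/78*30)*(-340) = (9 - 5/13)*(-340) = (112/13)*(-340) = -38080/13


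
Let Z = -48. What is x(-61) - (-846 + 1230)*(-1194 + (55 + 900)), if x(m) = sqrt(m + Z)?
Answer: 91776 + I*sqrt(109) ≈ 91776.0 + 10.44*I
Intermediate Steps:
x(m) = sqrt(-48 + m) (x(m) = sqrt(m - 48) = sqrt(-48 + m))
x(-61) - (-846 + 1230)*(-1194 + (55 + 900)) = sqrt(-48 - 61) - (-846 + 1230)*(-1194 + (55 + 900)) = sqrt(-109) - 384*(-1194 + 955) = I*sqrt(109) - 384*(-239) = I*sqrt(109) - 1*(-91776) = I*sqrt(109) + 91776 = 91776 + I*sqrt(109)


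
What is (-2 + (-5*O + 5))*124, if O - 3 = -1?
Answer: -868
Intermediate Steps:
O = 2 (O = 3 - 1 = 2)
(-2 + (-5*O + 5))*124 = (-2 + (-5*2 + 5))*124 = (-2 + (-10 + 5))*124 = (-2 - 5)*124 = -7*124 = -868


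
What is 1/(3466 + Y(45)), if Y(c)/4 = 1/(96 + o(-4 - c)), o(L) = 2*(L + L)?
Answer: 25/86649 ≈ 0.00028852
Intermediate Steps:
o(L) = 4*L (o(L) = 2*(2*L) = 4*L)
Y(c) = 4/(80 - 4*c) (Y(c) = 4/(96 + 4*(-4 - c)) = 4/(96 + (-16 - 4*c)) = 4/(80 - 4*c))
1/(3466 + Y(45)) = 1/(3466 - 1/(-20 + 45)) = 1/(3466 - 1/25) = 1/(86649/25) = 25/86649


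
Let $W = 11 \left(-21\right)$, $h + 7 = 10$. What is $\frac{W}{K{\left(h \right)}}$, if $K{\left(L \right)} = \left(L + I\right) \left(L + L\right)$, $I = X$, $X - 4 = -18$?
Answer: $\frac{7}{2} \approx 3.5$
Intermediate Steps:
$X = -14$ ($X = 4 - 18 = -14$)
$I = -14$
$h = 3$ ($h = -7 + 10 = 3$)
$K{\left(L \right)} = 2 L \left(-14 + L\right)$ ($K{\left(L \right)} = \left(L - 14\right) \left(L + L\right) = \left(-14 + L\right) 2 L = 2 L \left(-14 + L\right)$)
$W = -231$
$\frac{W}{K{\left(h \right)}} = - \frac{231}{2 \cdot 3 \left(-14 + 3\right)} = - \frac{231}{2 \cdot 3 \left(-11\right)} = - \frac{231}{-66} = \left(-231\right) \left(- \frac{1}{66}\right) = \frac{7}{2}$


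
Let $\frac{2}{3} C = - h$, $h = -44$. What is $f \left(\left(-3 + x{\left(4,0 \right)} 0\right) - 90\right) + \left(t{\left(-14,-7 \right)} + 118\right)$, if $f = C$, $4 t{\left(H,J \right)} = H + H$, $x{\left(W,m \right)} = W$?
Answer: $-6027$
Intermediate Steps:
$t{\left(H,J \right)} = \frac{H}{2}$ ($t{\left(H,J \right)} = \frac{H + H}{4} = \frac{2 H}{4} = \frac{H}{2}$)
$C = 66$ ($C = \frac{3 \left(\left(-1\right) \left(-44\right)\right)}{2} = \frac{3}{2} \cdot 44 = 66$)
$f = 66$
$f \left(\left(-3 + x{\left(4,0 \right)} 0\right) - 90\right) + \left(t{\left(-14,-7 \right)} + 118\right) = 66 \left(\left(-3 + 4 \cdot 0\right) - 90\right) + \left(\frac{1}{2} \left(-14\right) + 118\right) = 66 \left(\left(-3 + 0\right) - 90\right) + \left(-7 + 118\right) = 66 \left(-3 - 90\right) + 111 = 66 \left(-93\right) + 111 = -6138 + 111 = -6027$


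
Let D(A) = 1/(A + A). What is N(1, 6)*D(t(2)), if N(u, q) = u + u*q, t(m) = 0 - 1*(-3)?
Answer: 7/6 ≈ 1.1667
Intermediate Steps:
t(m) = 3 (t(m) = 0 + 3 = 3)
D(A) = 1/(2*A)
N(u, q) = u + q*u
N(1, 6)*D(t(2)) = (1*(1 + 6))*((½)/3) = (1*7)*((½)*(⅓)) = 7*(⅙) = 7/6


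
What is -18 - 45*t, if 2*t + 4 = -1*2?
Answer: 117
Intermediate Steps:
t = -3 (t = -2 + (-1*2)/2 = -2 + (½)*(-2) = -2 - 1 = -3)
-18 - 45*t = -18 - 45*(-3) = -18 + 135 = 117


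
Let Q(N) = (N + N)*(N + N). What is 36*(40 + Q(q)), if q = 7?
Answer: 8496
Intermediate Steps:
Q(N) = 4*N² (Q(N) = (2*N)*(2*N) = 4*N²)
36*(40 + Q(q)) = 36*(40 + 4*7²) = 36*(40 + 4*49) = 36*(40 + 196) = 36*236 = 8496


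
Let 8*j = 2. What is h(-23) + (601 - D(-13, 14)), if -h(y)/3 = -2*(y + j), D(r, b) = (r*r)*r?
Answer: 5323/2 ≈ 2661.5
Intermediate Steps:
j = ¼ (j = (⅛)*2 = ¼ ≈ 0.25000)
D(r, b) = r³ (D(r, b) = r²*r = r³)
h(y) = 3/2 + 6*y (h(y) = -(-6)*(y + ¼) = -(-6)*(¼ + y) = -3*(-½ - 2*y) = 3/2 + 6*y)
h(-23) + (601 - D(-13, 14)) = (3/2 + 6*(-23)) + (601 - 1*(-13)³) = (3/2 - 138) + (601 - 1*(-2197)) = -273/2 + (601 + 2197) = -273/2 + 2798 = 5323/2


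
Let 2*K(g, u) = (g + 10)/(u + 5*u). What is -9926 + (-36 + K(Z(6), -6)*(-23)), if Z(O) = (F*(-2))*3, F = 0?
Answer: -358517/36 ≈ -9958.8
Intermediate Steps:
Z(O) = 0 (Z(O) = (0*(-2))*3 = 0*3 = 0)
K(g, u) = (10 + g)/(12*u) (K(g, u) = ((g + 10)/(u + 5*u))/2 = ((10 + g)/((6*u)))/2 = ((10 + g)*(1/(6*u)))/2 = ((10 + g)/(6*u))/2 = (10 + g)/(12*u))
-9926 + (-36 + K(Z(6), -6)*(-23)) = -9926 + (-36 + ((1/12)*(10 + 0)/(-6))*(-23)) = -9926 + (-36 + ((1/12)*(-1/6)*10)*(-23)) = -9926 + (-36 - 5/36*(-23)) = -9926 + (-36 + 115/36) = -9926 - 1181/36 = -358517/36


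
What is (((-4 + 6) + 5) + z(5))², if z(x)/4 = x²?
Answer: 11449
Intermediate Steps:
z(x) = 4*x²
(((-4 + 6) + 5) + z(5))² = (((-4 + 6) + 5) + 4*5²)² = ((2 + 5) + 4*25)² = (7 + 100)² = 107² = 11449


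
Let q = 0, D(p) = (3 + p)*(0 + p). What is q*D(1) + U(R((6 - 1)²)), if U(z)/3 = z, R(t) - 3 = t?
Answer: 84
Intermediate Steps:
R(t) = 3 + t
U(z) = 3*z
D(p) = p*(3 + p) (D(p) = (3 + p)*p = p*(3 + p))
q*D(1) + U(R((6 - 1)²)) = 0*(1*(3 + 1)) + 3*(3 + (6 - 1)²) = 0*(1*4) + 3*(3 + 5²) = 0*4 + 3*(3 + 25) = 0 + 3*28 = 0 + 84 = 84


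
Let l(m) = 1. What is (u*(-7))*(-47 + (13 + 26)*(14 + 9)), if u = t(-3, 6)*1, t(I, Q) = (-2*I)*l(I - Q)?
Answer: -35700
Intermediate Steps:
t(I, Q) = -2*I (t(I, Q) = -2*I*1 = -2*I)
u = 6 (u = -2*(-3)*1 = 6*1 = 6)
(u*(-7))*(-47 + (13 + 26)*(14 + 9)) = (6*(-7))*(-47 + (13 + 26)*(14 + 9)) = -42*(-47 + 39*23) = -42*(-47 + 897) = -42*850 = -35700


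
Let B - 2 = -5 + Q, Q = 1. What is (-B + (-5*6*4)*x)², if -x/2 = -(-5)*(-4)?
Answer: 23020804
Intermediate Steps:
B = -2 (B = 2 + (-5 + 1) = 2 - 4 = -2)
x = 40 (x = -(-10)*(-1*(-4)) = -(-10)*4 = -2*(-20) = 40)
(-B + (-5*6*4)*x)² = (-1*(-2) + (-5*6*4)*40)² = (2 - 30*4*40)² = (2 - 120*40)² = (2 - 4800)² = (-4798)² = 23020804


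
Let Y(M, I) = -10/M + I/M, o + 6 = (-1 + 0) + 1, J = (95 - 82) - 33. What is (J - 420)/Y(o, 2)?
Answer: -330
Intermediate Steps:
J = -20 (J = 13 - 33 = -20)
o = -6 (o = -6 + ((-1 + 0) + 1) = -6 + (-1 + 1) = -6 + 0 = -6)
(J - 420)/Y(o, 2) = (-20 - 420)/(((-10 + 2)/(-6))) = -440/((-⅙*(-8))) = -440/4/3 = -440*¾ = -330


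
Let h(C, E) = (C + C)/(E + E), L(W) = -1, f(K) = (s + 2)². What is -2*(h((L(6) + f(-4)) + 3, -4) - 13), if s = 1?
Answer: 63/2 ≈ 31.500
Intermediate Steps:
f(K) = 9 (f(K) = (1 + 2)² = 3² = 9)
h(C, E) = C/E (h(C, E) = (2*C)/((2*E)) = (2*C)*(1/(2*E)) = C/E)
-2*(h((L(6) + f(-4)) + 3, -4) - 13) = -2*(((-1 + 9) + 3)/(-4) - 13) = -2*((8 + 3)*(-¼) - 13) = -2*(11*(-¼) - 13) = -2*(-11/4 - 13) = -2*(-63/4) = 63/2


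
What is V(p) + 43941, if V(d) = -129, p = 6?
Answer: 43812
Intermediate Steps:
V(p) + 43941 = -129 + 43941 = 43812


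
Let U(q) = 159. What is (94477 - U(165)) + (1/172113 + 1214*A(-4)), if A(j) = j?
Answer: 15397573207/172113 ≈ 89462.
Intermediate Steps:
(94477 - U(165)) + (1/172113 + 1214*A(-4)) = (94477 - 1*159) + (1/172113 + 1214*(-4)) = (94477 - 159) + (1/172113 - 4856) = 94318 - 835780727/172113 = 15397573207/172113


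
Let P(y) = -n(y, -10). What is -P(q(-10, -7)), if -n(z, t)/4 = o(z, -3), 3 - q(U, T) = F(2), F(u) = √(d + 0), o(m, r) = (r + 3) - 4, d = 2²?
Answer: 16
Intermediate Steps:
d = 4
o(m, r) = -1 + r (o(m, r) = (3 + r) - 4 = -1 + r)
F(u) = 2 (F(u) = √(4 + 0) = √4 = 2)
q(U, T) = 1 (q(U, T) = 3 - 1*2 = 3 - 2 = 1)
n(z, t) = 16 (n(z, t) = -4*(-1 - 3) = -4*(-4) = 16)
P(y) = -16 (P(y) = -1*16 = -16)
-P(q(-10, -7)) = -1*(-16) = 16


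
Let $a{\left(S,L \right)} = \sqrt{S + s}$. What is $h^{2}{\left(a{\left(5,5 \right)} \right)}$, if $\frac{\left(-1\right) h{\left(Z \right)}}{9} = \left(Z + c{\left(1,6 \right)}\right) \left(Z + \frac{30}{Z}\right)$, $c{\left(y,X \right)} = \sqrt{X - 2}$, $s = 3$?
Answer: $175446 + 116964 \sqrt{2} \approx 3.4086 \cdot 10^{5}$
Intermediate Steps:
$c{\left(y,X \right)} = \sqrt{-2 + X}$
$a{\left(S,L \right)} = \sqrt{3 + S}$ ($a{\left(S,L \right)} = \sqrt{S + 3} = \sqrt{3 + S}$)
$h{\left(Z \right)} = - 9 \left(2 + Z\right) \left(Z + \frac{30}{Z}\right)$ ($h{\left(Z \right)} = - 9 \left(Z + \sqrt{-2 + 6}\right) \left(Z + \frac{30}{Z}\right) = - 9 \left(Z + \sqrt{4}\right) \left(Z + \frac{30}{Z}\right) = - 9 \left(Z + 2\right) \left(Z + \frac{30}{Z}\right) = - 9 \left(2 + Z\right) \left(Z + \frac{30}{Z}\right)$)
$h^{2}{\left(a{\left(5,5 \right)} \right)} = \left(-270 - \frac{540}{\sqrt{3 + 5}} - 18 \sqrt{3 + 5} - 9 \left(\sqrt{3 + 5}\right)^{2}\right)^{2} = \left(-270 - \frac{540}{\sqrt{8}} - 18 \sqrt{8} - 9 \left(\sqrt{8}\right)^{2}\right)^{2} = \left(-270 - \frac{540}{2 \sqrt{2}} - 18 \cdot 2 \sqrt{2} - 9 \left(2 \sqrt{2}\right)^{2}\right)^{2} = \left(-270 - 540 \frac{\sqrt{2}}{4} - 36 \sqrt{2} - 72\right)^{2} = \left(-270 - 135 \sqrt{2} - 36 \sqrt{2} - 72\right)^{2} = \left(-342 - 171 \sqrt{2}\right)^{2}$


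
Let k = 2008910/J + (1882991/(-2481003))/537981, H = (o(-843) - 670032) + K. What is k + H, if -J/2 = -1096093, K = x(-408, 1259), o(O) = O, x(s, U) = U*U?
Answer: 1337476420115847368228896/1462990922657697699 ≈ 9.1421e+5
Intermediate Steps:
x(s, U) = U²
K = 1585081 (K = 1259² = 1585081)
J = 2192186 (J = -2*(-1096093) = 2192186)
H = 914206 (H = (-843 - 670032) + 1585081 = -670875 + 1585081 = 914206)
k = 1340676644185616902/1462990922657697699 (k = 2008910/2192186 + (1882991/(-2481003))/537981 = 2008910*(1/2192186) + (1882991*(-1/2481003))*(1/537981) = 1004455/1096093 - 1882991/2481003*1/537981 = 1004455/1096093 - 1882991/1334732474943 = 1340676644185616902/1462990922657697699 ≈ 0.91639)
k + H = 1340676644185616902/1462990922657697699 + 914206 = 1337476420115847368228896/1462990922657697699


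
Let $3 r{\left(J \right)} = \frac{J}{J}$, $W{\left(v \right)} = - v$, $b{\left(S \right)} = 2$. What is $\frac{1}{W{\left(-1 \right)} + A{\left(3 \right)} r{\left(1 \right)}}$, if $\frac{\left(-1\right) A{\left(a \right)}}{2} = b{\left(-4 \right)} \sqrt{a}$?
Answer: $- \frac{3}{13} - \frac{4 \sqrt{3}}{13} \approx -0.76371$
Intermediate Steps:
$A{\left(a \right)} = - 4 \sqrt{a}$ ($A{\left(a \right)} = - 2 \cdot 2 \sqrt{a} = - 4 \sqrt{a}$)
$r{\left(J \right)} = \frac{1}{3}$ ($r{\left(J \right)} = \frac{J \frac{1}{J}}{3} = \frac{1}{3} \cdot 1 = \frac{1}{3}$)
$\frac{1}{W{\left(-1 \right)} + A{\left(3 \right)} r{\left(1 \right)}} = \frac{1}{\left(-1\right) \left(-1\right) + - 4 \sqrt{3} \cdot \frac{1}{3}} = \frac{1}{1 - \frac{4 \sqrt{3}}{3}}$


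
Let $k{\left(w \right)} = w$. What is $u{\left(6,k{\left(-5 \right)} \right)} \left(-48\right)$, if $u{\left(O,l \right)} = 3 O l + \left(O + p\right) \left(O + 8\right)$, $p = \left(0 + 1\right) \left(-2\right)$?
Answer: $1632$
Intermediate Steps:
$p = -2$ ($p = 1 \left(-2\right) = -2$)
$u{\left(O,l \right)} = \left(-2 + O\right) \left(8 + O\right) + 3 O l$ ($u{\left(O,l \right)} = 3 O l + \left(O - 2\right) \left(O + 8\right) = 3 O l + \left(-2 + O\right) \left(8 + O\right) = \left(-2 + O\right) \left(8 + O\right) + 3 O l$)
$u{\left(6,k{\left(-5 \right)} \right)} \left(-48\right) = \left(-16 + 6^{2} + 6 \cdot 6 + 3 \cdot 6 \left(-5\right)\right) \left(-48\right) = \left(-16 + 36 + 36 - 90\right) \left(-48\right) = \left(-34\right) \left(-48\right) = 1632$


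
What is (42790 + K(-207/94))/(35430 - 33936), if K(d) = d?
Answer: 4022053/140436 ≈ 28.640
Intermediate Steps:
(42790 + K(-207/94))/(35430 - 33936) = (42790 - 207/94)/(35430 - 33936) = (42790 - 207*1/94)/1494 = (42790 - 207/94)*(1/1494) = (4022053/94)*(1/1494) = 4022053/140436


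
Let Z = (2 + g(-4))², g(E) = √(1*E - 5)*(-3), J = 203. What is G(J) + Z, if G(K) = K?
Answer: 126 - 36*I ≈ 126.0 - 36.0*I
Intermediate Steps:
g(E) = -3*√(-5 + E) (g(E) = √(E - 5)*(-3) = √(-5 + E)*(-3) = -3*√(-5 + E))
Z = (2 - 9*I)² (Z = (2 - 3*√(-5 - 4))² = (2 - 9*I)² ≈ -77.0 - 36.0*I)
G(J) + Z = 203 + (2 - 9*I)²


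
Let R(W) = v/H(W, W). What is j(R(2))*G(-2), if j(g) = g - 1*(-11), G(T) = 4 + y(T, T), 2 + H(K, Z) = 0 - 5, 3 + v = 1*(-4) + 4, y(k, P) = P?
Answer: 160/7 ≈ 22.857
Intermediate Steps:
v = -3 (v = -3 + (1*(-4) + 4) = -3 + (-4 + 4) = -3 + 0 = -3)
H(K, Z) = -7 (H(K, Z) = -2 + (0 - 5) = -2 - 5 = -7)
G(T) = 4 + T
R(W) = 3/7 (R(W) = -3/(-7) = -3*(-⅐) = 3/7)
j(g) = 11 + g (j(g) = g + 11 = 11 + g)
j(R(2))*G(-2) = (11 + 3/7)*(4 - 2) = (80/7)*2 = 160/7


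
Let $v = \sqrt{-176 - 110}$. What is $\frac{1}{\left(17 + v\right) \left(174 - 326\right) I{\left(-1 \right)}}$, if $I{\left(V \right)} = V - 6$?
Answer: $\frac{17}{611800} - \frac{i \sqrt{286}}{611800} \approx 2.7787 \cdot 10^{-5} - 2.7642 \cdot 10^{-5} i$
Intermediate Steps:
$v = i \sqrt{286}$ ($v = \sqrt{-286} = i \sqrt{286} \approx 16.912 i$)
$I{\left(V \right)} = -6 + V$ ($I{\left(V \right)} = V - 6 = -6 + V$)
$\frac{1}{\left(17 + v\right) \left(174 - 326\right) I{\left(-1 \right)}} = \frac{1}{\left(17 + i \sqrt{286}\right) \left(174 - 326\right) \left(-6 - 1\right)} = \frac{1}{\left(17 + i \sqrt{286}\right) \left(-152\right) \left(-7\right)} = \frac{1}{\left(-2584 - 152 i \sqrt{286}\right) \left(-7\right)} = \frac{1}{18088 + 1064 i \sqrt{286}}$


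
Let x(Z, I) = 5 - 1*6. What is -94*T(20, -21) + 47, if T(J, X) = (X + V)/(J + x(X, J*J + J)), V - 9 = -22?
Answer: 4089/19 ≈ 215.21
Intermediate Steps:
x(Z, I) = -1 (x(Z, I) = 5 - 6 = -1)
V = -13 (V = 9 - 22 = -13)
T(J, X) = (-13 + X)/(-1 + J) (T(J, X) = (X - 13)/(J - 1) = (-13 + X)/(-1 + J))
-94*T(20, -21) + 47 = -94*(-13 - 21)/(-1 + 20) + 47 = -94*(-34)/19 + 47 = -94*(-34/19) + 47 = 3196/19 + 47 = 4089/19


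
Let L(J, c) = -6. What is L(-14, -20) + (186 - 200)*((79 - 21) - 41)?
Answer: -244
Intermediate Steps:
L(-14, -20) + (186 - 200)*((79 - 21) - 41) = -6 + (186 - 200)*((79 - 21) - 41) = -6 - 14*(58 - 41) = -6 - 14*17 = -6 - 238 = -244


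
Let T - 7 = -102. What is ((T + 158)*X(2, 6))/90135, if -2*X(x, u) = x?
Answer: -7/10015 ≈ -0.00069895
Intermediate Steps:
T = -95 (T = 7 - 102 = -95)
X(x, u) = -x/2
((T + 158)*X(2, 6))/90135 = ((-95 + 158)*(-1/2*2))/90135 = (63*(-1))*(1/90135) = -63*1/90135 = -7/10015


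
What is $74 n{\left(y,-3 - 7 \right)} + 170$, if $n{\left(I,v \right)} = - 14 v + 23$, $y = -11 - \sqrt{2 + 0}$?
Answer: $12232$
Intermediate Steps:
$y = -11 - \sqrt{2} \approx -12.414$
$n{\left(I,v \right)} = 23 - 14 v$
$74 n{\left(y,-3 - 7 \right)} + 170 = 74 \left(23 - 14 \left(-3 - 7\right)\right) + 170 = 74 \left(23 - -140\right) + 170 = 74 \left(23 + 140\right) + 170 = 74 \cdot 163 + 170 = 12062 + 170 = 12232$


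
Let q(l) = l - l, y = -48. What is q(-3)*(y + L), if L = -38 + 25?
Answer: 0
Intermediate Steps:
L = -13
q(l) = 0
q(-3)*(y + L) = 0*(-48 - 13) = 0*(-61) = 0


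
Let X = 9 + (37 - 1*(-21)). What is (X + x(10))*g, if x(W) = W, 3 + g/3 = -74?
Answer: -17787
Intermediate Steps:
g = -231 (g = -9 + 3*(-74) = -9 - 222 = -231)
X = 67 (X = 9 + (37 + 21) = 9 + 58 = 67)
(X + x(10))*g = (67 + 10)*(-231) = 77*(-231) = -17787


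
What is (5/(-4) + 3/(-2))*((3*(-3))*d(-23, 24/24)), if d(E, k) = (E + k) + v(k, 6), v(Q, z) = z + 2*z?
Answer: -99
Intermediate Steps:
v(Q, z) = 3*z
d(E, k) = 18 + E + k (d(E, k) = (E + k) + 3*6 = (E + k) + 18 = 18 + E + k)
(5/(-4) + 3/(-2))*((3*(-3))*d(-23, 24/24)) = (5/(-4) + 3/(-2))*((3*(-3))*(18 - 23 + 24/24)) = (5*(-¼) + 3*(-½))*(-9*(18 - 23 + 24*(1/24))) = (-5/4 - 3/2)*(-9*(18 - 23 + 1)) = -(-99)*(-4)/4 = -11/4*36 = -99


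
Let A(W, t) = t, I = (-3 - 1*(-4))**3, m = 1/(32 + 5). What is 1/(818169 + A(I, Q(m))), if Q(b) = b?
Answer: 37/30272254 ≈ 1.2222e-6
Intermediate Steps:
m = 1/37 ≈ 0.027027
I = 1 (I = (-3 + 4)**3 = 1**3 = 1)
1/(818169 + A(I, Q(m))) = 1/(818169 + 1/37) = 1/(30272254/37) = 37/30272254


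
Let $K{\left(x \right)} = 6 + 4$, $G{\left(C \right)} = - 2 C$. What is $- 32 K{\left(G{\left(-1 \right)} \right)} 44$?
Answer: $-14080$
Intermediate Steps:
$K{\left(x \right)} = 10$
$- 32 K{\left(G{\left(-1 \right)} \right)} 44 = \left(-32\right) 10 \cdot 44 = \left(-320\right) 44 = -14080$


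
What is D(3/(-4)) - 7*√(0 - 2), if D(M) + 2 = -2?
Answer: -4 - 7*I*√2 ≈ -4.0 - 9.8995*I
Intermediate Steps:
D(M) = -4 (D(M) = -2 - 2 = -4)
D(3/(-4)) - 7*√(0 - 2) = -4 - 7*√(0 - 2) = -4 - 7*I*√2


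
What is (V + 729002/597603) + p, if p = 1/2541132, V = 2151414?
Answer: 37553029485690053/17455035708 ≈ 2.1514e+6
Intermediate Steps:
p = 1/2541132 ≈ 3.9353e-7
(V + 729002/597603) + p = (2151414 + 729002/597603) + 1/2541132 = (2151414 + 729002*(1/597603)) + 1/2541132 = (2151414 + 25138/20607) + 1/2541132 = 44334213436/20607 + 1/2541132 = 37553029485690053/17455035708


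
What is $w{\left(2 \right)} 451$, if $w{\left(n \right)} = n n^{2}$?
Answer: $3608$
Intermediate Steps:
$w{\left(n \right)} = n^{3}$
$w{\left(2 \right)} 451 = 2^{3} \cdot 451 = 8 \cdot 451 = 3608$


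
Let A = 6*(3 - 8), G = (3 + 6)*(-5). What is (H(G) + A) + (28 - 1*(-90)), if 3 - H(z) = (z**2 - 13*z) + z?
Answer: -2474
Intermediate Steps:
G = -45 (G = 9*(-5) = -45)
A = -30 (A = 6*(-5) = -30)
H(z) = 3 - z**2 + 12*z (H(z) = 3 - ((z**2 - 13*z) + z) = 3 - (z**2 - 12*z) = 3 + (-z**2 + 12*z) = 3 - z**2 + 12*z)
(H(G) + A) + (28 - 1*(-90)) = ((3 - 1*(-45)**2 + 12*(-45)) - 30) + (28 - 1*(-90)) = ((3 - 1*2025 - 540) - 30) + (28 + 90) = ((3 - 2025 - 540) - 30) + 118 = (-2562 - 30) + 118 = -2592 + 118 = -2474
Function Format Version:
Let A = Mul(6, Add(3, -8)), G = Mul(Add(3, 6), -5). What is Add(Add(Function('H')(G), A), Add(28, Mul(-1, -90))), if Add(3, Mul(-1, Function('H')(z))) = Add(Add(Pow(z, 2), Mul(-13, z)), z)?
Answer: -2474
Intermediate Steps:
G = -45 (G = Mul(9, -5) = -45)
A = -30 (A = Mul(6, -5) = -30)
Function('H')(z) = Add(3, Mul(-1, Pow(z, 2)), Mul(12, z)) (Function('H')(z) = Add(3, Mul(-1, Add(Add(Pow(z, 2), Mul(-13, z)), z))) = Add(3, Mul(-1, Add(Pow(z, 2), Mul(-12, z)))) = Add(3, Add(Mul(-1, Pow(z, 2)), Mul(12, z))) = Add(3, Mul(-1, Pow(z, 2)), Mul(12, z)))
Add(Add(Function('H')(G), A), Add(28, Mul(-1, -90))) = Add(Add(Add(3, Mul(-1, Pow(-45, 2)), Mul(12, -45)), -30), Add(28, Mul(-1, -90))) = Add(Add(Add(3, Mul(-1, 2025), -540), -30), Add(28, 90)) = Add(Add(Add(3, -2025, -540), -30), 118) = Add(Add(-2562, -30), 118) = Add(-2592, 118) = -2474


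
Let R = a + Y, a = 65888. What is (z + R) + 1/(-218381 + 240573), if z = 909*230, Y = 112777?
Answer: 8604615121/22192 ≈ 3.8774e+5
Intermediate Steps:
R = 178665 (R = 65888 + 112777 = 178665)
z = 209070
(z + R) + 1/(-218381 + 240573) = (209070 + 178665) + 1/(-218381 + 240573) = 387735 + 1/22192 = 8604615121/22192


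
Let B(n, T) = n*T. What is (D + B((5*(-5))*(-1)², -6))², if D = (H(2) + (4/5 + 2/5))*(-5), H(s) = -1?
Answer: 22201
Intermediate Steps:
D = -1 (D = (-1 + (4/5 + 2/5))*(-5) = (-1 + (4*(⅕) + 2*(⅕)))*(-5) = (-1 + (⅘ + ⅖))*(-5) = (-1 + 6/5)*(-5) = (⅕)*(-5) = -1)
B(n, T) = T*n
(D + B((5*(-5))*(-1)², -6))² = (-1 - 6*5*(-5)*(-1)²)² = (-1 - (-150))² = (-1 - 6*(-25))² = (-1 + 150)² = 149² = 22201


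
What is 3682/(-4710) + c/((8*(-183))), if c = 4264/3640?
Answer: -2098431/2681560 ≈ -0.78254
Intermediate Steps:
c = 41/35 (c = 4264*(1/3640) = 41/35 ≈ 1.1714)
3682/(-4710) + c/((8*(-183))) = 3682/(-4710) + 41/(35*((8*(-183)))) = 3682*(-1/4710) + (41/35)/(-1464) = -1841/2355 + (41/35)*(-1/1464) = -1841/2355 - 41/51240 = -2098431/2681560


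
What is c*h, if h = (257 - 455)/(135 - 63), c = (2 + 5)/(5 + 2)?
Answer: -11/4 ≈ -2.7500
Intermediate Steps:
c = 1 (c = 7/7 = 7*(⅐) = 1)
h = -11/4 (h = -198/72 = -198*1/72 = -11/4 ≈ -2.7500)
c*h = 1*(-11/4) = -11/4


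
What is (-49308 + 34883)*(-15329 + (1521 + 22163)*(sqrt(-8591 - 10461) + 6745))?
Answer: -2304152145675 - 683283400*I*sqrt(4763) ≈ -2.3042e+12 - 4.7156e+10*I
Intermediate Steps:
(-49308 + 34883)*(-15329 + (1521 + 22163)*(sqrt(-8591 - 10461) + 6745)) = -14425*(-15329 + 23684*(sqrt(-19052) + 6745)) = -14425*(-15329 + 23684*(2*I*sqrt(4763) + 6745)) = -14425*(-15329 + 23684*(6745 + 2*I*sqrt(4763))) = -14425*(-15329 + (159748580 + 47368*I*sqrt(4763))) = -14425*(159733251 + 47368*I*sqrt(4763)) = -2304152145675 - 683283400*I*sqrt(4763)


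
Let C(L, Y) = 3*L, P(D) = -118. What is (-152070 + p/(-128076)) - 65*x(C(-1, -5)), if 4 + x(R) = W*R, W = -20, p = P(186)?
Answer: -9971356921/64038 ≈ -1.5571e+5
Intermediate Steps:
p = -118
x(R) = -4 - 20*R
(-152070 + p/(-128076)) - 65*x(C(-1, -5)) = (-152070 - 118/(-128076)) - 65*(-4 - 60*(-1)) = (-152070 - 118*(-1/128076)) - 65*(-4 - 20*(-3)) = (-152070 + 59/64038) - 65*(-4 + 60) = -9738258601/64038 - 65*56 = -9738258601/64038 - 3640 = -9971356921/64038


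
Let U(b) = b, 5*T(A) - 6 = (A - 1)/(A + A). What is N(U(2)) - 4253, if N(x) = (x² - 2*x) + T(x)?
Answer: -17007/4 ≈ -4251.8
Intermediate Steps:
T(A) = 6/5 + (-1 + A)/(10*A) (T(A) = 6/5 + ((A - 1)/(A + A))/5 = 6/5 + ((-1 + A)/((2*A)))/5 = 6/5 + ((-1 + A)*(1/(2*A)))/5 = 6/5 + ((-1 + A)/(2*A))/5 = 6/5 + (-1 + A)/(10*A))
N(x) = x² - 2*x + (-1 + 13*x)/(10*x) (N(x) = (x² - 2*x) + (-1 + 13*x)/(10*x) = x² - 2*x + (-1 + 13*x)/(10*x))
N(U(2)) - 4253 = (13/10 + 2² - 2*2 - ⅒/2) - 4253 = (13/10 + 4 - 4 - ⅒*½) - 4253 = (13/10 + 4 - 4 - 1/20) - 4253 = 5/4 - 4253 = -17007/4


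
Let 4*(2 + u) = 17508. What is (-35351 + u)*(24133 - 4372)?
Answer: -612116736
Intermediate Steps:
u = 4375 (u = -2 + (¼)*17508 = -2 + 4377 = 4375)
(-35351 + u)*(24133 - 4372) = (-35351 + 4375)*(24133 - 4372) = -30976*19761 = -612116736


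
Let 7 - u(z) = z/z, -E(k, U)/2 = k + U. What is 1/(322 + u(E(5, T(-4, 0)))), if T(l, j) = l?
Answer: 1/328 ≈ 0.0030488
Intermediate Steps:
E(k, U) = -2*U - 2*k (E(k, U) = -2*(k + U) = -2*(U + k) = -2*U - 2*k)
u(z) = 6 (u(z) = 7 - z/z = 7 - 1*1 = 7 - 1 = 6)
1/(322 + u(E(5, T(-4, 0)))) = 1/(322 + 6) = 1/328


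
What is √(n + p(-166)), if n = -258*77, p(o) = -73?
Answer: I*√19939 ≈ 141.21*I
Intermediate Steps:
n = -19866
√(n + p(-166)) = √(-19866 - 73) = √(-19939) = I*√19939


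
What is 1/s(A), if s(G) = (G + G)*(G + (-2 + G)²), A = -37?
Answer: -1/109816 ≈ -9.1061e-6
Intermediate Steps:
s(G) = 2*G*(G + (-2 + G)²) (s(G) = (2*G)*(G + (-2 + G)²) = 2*G*(G + (-2 + G)²))
1/s(A) = 1/(2*(-37)*(-37 + (-2 - 37)²)) = 1/(2*(-37)*(-37 + (-39)²)) = 1/(2*(-37)*(-37 + 1521)) = 1/(2*(-37)*1484) = 1/(-109816) = -1/109816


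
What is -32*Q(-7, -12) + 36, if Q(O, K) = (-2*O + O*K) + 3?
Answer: -3196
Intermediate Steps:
Q(O, K) = 3 - 2*O + K*O (Q(O, K) = (-2*O + K*O) + 3 = 3 - 2*O + K*O)
-32*Q(-7, -12) + 36 = -32*(3 - 2*(-7) - 12*(-7)) + 36 = -32*(3 + 14 + 84) + 36 = -32*101 + 36 = -3232 + 36 = -3196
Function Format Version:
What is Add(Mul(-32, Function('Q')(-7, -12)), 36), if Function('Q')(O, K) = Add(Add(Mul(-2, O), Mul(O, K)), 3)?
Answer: -3196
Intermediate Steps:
Function('Q')(O, K) = Add(3, Mul(-2, O), Mul(K, O)) (Function('Q')(O, K) = Add(Add(Mul(-2, O), Mul(K, O)), 3) = Add(3, Mul(-2, O), Mul(K, O)))
Add(Mul(-32, Function('Q')(-7, -12)), 36) = Add(Mul(-32, Add(3, Mul(-2, -7), Mul(-12, -7))), 36) = Add(Mul(-32, Add(3, 14, 84)), 36) = Add(Mul(-32, 101), 36) = Add(-3232, 36) = -3196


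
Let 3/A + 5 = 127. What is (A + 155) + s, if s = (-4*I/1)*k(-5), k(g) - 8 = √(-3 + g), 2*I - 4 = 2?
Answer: 7201/122 - 24*I*√2 ≈ 59.025 - 33.941*I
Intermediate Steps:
I = 3 (I = 2 + (½)*2 = 2 + 1 = 3)
A = 3/122 (A = 3/(-5 + 127) = 3/122 ≈ 0.024590)
k(g) = 8 + √(-3 + g)
s = -96 - 24*I*√2 (s = (-12/1)*(8 + √(-3 - 5)) = (-12)*(8 + √(-8)) = (-4*3)*(8 + 2*I*√2) = -12*(8 + 2*I*√2) = -96 - 24*I*√2 ≈ -96.0 - 33.941*I)
(A + 155) + s = (3/122 + 155) + (-96 - 24*I*√2) = 18913/122 + (-96 - 24*I*√2) = 7201/122 - 24*I*√2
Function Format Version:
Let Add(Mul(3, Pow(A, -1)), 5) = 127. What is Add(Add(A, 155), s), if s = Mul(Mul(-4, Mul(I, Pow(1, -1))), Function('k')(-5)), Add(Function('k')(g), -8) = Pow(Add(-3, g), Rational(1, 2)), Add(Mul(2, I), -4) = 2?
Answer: Add(Rational(7201, 122), Mul(-24, I, Pow(2, Rational(1, 2)))) ≈ Add(59.025, Mul(-33.941, I))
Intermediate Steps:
I = 3 (I = Add(2, Mul(Rational(1, 2), 2)) = Add(2, 1) = 3)
A = Rational(3, 122) (A = Mul(3, Pow(Add(-5, 127), -1)) = Mul(3, Pow(122, -1)) = Mul(3, Rational(1, 122)) = Rational(3, 122) ≈ 0.024590)
Function('k')(g) = Add(8, Pow(Add(-3, g), Rational(1, 2)))
s = Add(-96, Mul(-24, I, Pow(2, Rational(1, 2)))) (s = Mul(Mul(-4, Mul(3, Pow(1, -1))), Add(8, Pow(Add(-3, -5), Rational(1, 2)))) = Mul(Mul(-4, Mul(3, 1)), Add(8, Pow(-8, Rational(1, 2)))) = Mul(Mul(-4, 3), Add(8, Mul(2, I, Pow(2, Rational(1, 2))))) = Mul(-12, Add(8, Mul(2, I, Pow(2, Rational(1, 2))))) = Add(-96, Mul(-24, I, Pow(2, Rational(1, 2)))) ≈ Add(-96.000, Mul(-33.941, I)))
Add(Add(A, 155), s) = Add(Add(Rational(3, 122), 155), Add(-96, Mul(-24, I, Pow(2, Rational(1, 2))))) = Add(Rational(18913, 122), Add(-96, Mul(-24, I, Pow(2, Rational(1, 2))))) = Add(Rational(7201, 122), Mul(-24, I, Pow(2, Rational(1, 2))))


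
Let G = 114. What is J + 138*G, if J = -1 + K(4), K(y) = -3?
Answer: 15728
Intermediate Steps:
J = -4 (J = -1 - 3 = -4)
J + 138*G = -4 + 138*114 = -4 + 15732 = 15728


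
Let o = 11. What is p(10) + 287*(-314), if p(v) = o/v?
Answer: -901169/10 ≈ -90117.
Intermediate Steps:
p(v) = 11/v
p(10) + 287*(-314) = 11/10 + 287*(-314) = 11*(⅒) - 90118 = 11/10 - 90118 = -901169/10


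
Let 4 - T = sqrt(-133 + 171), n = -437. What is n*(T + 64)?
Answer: -29716 + 437*sqrt(38) ≈ -27022.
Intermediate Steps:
T = 4 - sqrt(38) (T = 4 - sqrt(-133 + 171) = 4 - sqrt(38) ≈ -2.1644)
n*(T + 64) = -437*((4 - sqrt(38)) + 64) = -437*(68 - sqrt(38)) = -29716 + 437*sqrt(38)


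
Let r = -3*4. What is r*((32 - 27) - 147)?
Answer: 1704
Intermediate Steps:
r = -12
r*((32 - 27) - 147) = -12*((32 - 27) - 147) = -12*(5 - 147) = -12*(-142) = 1704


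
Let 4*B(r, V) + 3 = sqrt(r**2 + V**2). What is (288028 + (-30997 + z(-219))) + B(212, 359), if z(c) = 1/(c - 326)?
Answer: 560325941/2180 + 5*sqrt(6953)/4 ≈ 2.5713e+5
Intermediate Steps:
B(r, V) = -3/4 + sqrt(V**2 + r**2)/4 (B(r, V) = -3/4 + sqrt(r**2 + V**2)/4 = -3/4 + sqrt(V**2 + r**2)/4)
z(c) = 1/(-326 + c)
(288028 + (-30997 + z(-219))) + B(212, 359) = (288028 + (-30997 + 1/(-326 - 219))) + (-3/4 + sqrt(359**2 + 212**2)/4) = (288028 + (-30997 + 1/(-545))) + (-3/4 + sqrt(128881 + 44944)/4) = (288028 + (-30997 - 1/545)) + (-3/4 + sqrt(173825)/4) = (288028 - 16893366/545) + (-3/4 + (5*sqrt(6953))/4) = 140081894/545 + (-3/4 + 5*sqrt(6953)/4) = 560325941/2180 + 5*sqrt(6953)/4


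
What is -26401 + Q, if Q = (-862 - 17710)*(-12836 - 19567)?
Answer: 601762115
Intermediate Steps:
Q = 601788516 (Q = -18572*(-32403) = 601788516)
-26401 + Q = -26401 + 601788516 = 601762115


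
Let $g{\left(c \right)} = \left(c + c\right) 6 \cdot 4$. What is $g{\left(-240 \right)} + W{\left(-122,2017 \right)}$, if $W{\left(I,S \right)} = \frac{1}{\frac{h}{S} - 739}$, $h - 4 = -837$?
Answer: $- \frac{17180883937}{1491396} \approx -11520.0$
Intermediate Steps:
$h = -833$ ($h = 4 - 837 = -833$)
$g{\left(c \right)} = 48 c$ ($g{\left(c \right)} = 2 c 6 \cdot 4 = 12 c 4 = 48 c$)
$W{\left(I,S \right)} = \frac{1}{-739 - \frac{833}{S}}$ ($W{\left(I,S \right)} = \frac{1}{- \frac{833}{S} - 739} = \frac{1}{-739 - \frac{833}{S}}$)
$g{\left(-240 \right)} + W{\left(-122,2017 \right)} = 48 \left(-240\right) - \frac{2017}{833 + 739 \cdot 2017} = -11520 - \frac{2017}{833 + 1490563} = -11520 - \frac{2017}{1491396} = - \frac{17180883937}{1491396}$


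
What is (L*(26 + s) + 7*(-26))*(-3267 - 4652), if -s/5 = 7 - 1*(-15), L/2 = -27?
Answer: -34479326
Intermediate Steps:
L = -54 (L = 2*(-27) = -54)
s = -110 (s = -5*(7 - 1*(-15)) = -5*(7 + 15) = -5*22 = -110)
(L*(26 + s) + 7*(-26))*(-3267 - 4652) = (-54*(26 - 110) + 7*(-26))*(-3267 - 4652) = (-54*(-84) - 182)*(-7919) = (4536 - 182)*(-7919) = 4354*(-7919) = -34479326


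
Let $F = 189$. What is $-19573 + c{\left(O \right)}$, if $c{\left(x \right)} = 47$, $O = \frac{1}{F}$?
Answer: $-19526$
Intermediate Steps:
$O = \frac{1}{189} \approx 0.005291$
$-19573 + c{\left(O \right)} = -19573 + 47 = -19526$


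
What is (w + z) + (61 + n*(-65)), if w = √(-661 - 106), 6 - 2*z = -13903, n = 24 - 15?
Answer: 12861/2 + I*√767 ≈ 6430.5 + 27.695*I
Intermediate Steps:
n = 9
z = 13909/2 (z = 3 - ½*(-13903) = 3 + 13903/2 = 13909/2 ≈ 6954.5)
w = I*√767 (w = √(-767) = I*√767 ≈ 27.695*I)
(w + z) + (61 + n*(-65)) = (I*√767 + 13909/2) + (61 + 9*(-65)) = (13909/2 + I*√767) + (61 - 585) = (13909/2 + I*√767) - 524 = 12861/2 + I*√767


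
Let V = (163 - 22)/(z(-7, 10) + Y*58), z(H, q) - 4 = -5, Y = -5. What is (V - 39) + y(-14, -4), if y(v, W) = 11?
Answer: -2763/97 ≈ -28.485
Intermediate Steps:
z(H, q) = -1 (z(H, q) = 4 - 5 = -1)
V = -47/97 (V = (163 - 22)/(-1 - 5*58) = 141/(-1 - 290) = 141/(-291) = 141*(-1/291) = -47/97 ≈ -0.48454)
(V - 39) + y(-14, -4) = (-47/97 - 39) + 11 = -3830/97 + 11 = -2763/97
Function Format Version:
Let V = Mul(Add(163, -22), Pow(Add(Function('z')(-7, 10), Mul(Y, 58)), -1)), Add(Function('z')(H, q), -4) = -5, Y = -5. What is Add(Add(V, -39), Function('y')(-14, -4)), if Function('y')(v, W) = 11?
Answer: Rational(-2763, 97) ≈ -28.485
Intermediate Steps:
Function('z')(H, q) = -1 (Function('z')(H, q) = Add(4, -5) = -1)
V = Rational(-47, 97) (V = Mul(Add(163, -22), Pow(Add(-1, Mul(-5, 58)), -1)) = Mul(141, Pow(Add(-1, -290), -1)) = Mul(141, Pow(-291, -1)) = Mul(141, Rational(-1, 291)) = Rational(-47, 97) ≈ -0.48454)
Add(Add(V, -39), Function('y')(-14, -4)) = Add(Add(Rational(-47, 97), -39), 11) = Add(Rational(-3830, 97), 11) = Rational(-2763, 97)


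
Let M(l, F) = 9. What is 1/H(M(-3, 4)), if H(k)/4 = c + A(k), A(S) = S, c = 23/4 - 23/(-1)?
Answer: 1/151 ≈ 0.0066225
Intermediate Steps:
c = 115/4 (c = 23*(¼) - 23*(-1) = 23/4 + 23 = 115/4 ≈ 28.750)
H(k) = 115 + 4*k (H(k) = 4*(115/4 + k) = 115 + 4*k)
1/H(M(-3, 4)) = 1/(115 + 4*9) = 1/(115 + 36) = 1/151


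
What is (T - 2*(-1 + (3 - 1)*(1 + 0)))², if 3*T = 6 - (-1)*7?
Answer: 49/9 ≈ 5.4444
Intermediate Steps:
T = 13/3 (T = (6 - (-1)*7)/3 = (6 - 1*(-7))/3 = (6 + 7)/3 = (⅓)*13 = 13/3 ≈ 4.3333)
(T - 2*(-1 + (3 - 1)*(1 + 0)))² = (13/3 - 2*(-1 + (3 - 1)*(1 + 0)))² = (13/3 - 2*(-1 + 2*1))² = (13/3 - 2*(-1 + 2))² = (13/3 - 2*1)² = (13/3 - 2)² = (7/3)² = 49/9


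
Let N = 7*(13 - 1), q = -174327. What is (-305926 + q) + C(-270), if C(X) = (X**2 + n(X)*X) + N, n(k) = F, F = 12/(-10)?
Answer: -406945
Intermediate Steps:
F = -6/5 (F = 12*(-1/10) = -6/5 ≈ -1.2000)
n(k) = -6/5
N = 84 (N = 7*12 = 84)
C(X) = 84 + X**2 - 6*X/5 (C(X) = (X**2 - 6*X/5) + 84 = 84 + X**2 - 6*X/5)
(-305926 + q) + C(-270) = (-305926 - 174327) + (84 + (-270)**2 - 6/5*(-270)) = -480253 + (84 + 72900 + 324) = -480253 + 73308 = -406945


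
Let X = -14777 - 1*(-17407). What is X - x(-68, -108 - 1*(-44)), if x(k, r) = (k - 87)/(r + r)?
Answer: 336485/128 ≈ 2628.8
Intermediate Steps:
x(k, r) = (-87 + k)/(2*r) (x(k, r) = (-87 + k)/((2*r)) = (-87 + k)*(1/(2*r)) = (-87 + k)/(2*r))
X = 2630 (X = -14777 + 17407 = 2630)
X - x(-68, -108 - 1*(-44)) = 2630 - (-87 - 68)/(2*(-108 - 1*(-44))) = 2630 - (-155)/(2*(-108 + 44)) = 2630 - (-155)/(2*(-64)) = 2630 - (-1)*(-155)/(2*64) = 2630 - 1*155/128 = 2630 - 155/128 = 336485/128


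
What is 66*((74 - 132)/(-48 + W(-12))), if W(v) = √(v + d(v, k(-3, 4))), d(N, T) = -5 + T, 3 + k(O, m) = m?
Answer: 396/5 + 33*I/5 ≈ 79.2 + 6.6*I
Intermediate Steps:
k(O, m) = -3 + m
W(v) = √(-4 + v) (W(v) = √(v + (-5 + (-3 + 4))) = √(v + (-5 + 1)) = √(v - 4) = √(-4 + v))
66*((74 - 132)/(-48 + W(-12))) = 66*((74 - 132)/(-48 + √(-4 - 12))) = 66*(-58/(-48 + √(-16))) = 66*(-58*(-48 - 4*I)/2320) = 66*(-(-48 - 4*I)/40) = -33*(-48 - 4*I)/20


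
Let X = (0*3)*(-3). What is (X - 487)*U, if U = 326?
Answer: -158762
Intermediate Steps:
X = 0 (X = 0*(-3) = 0)
(X - 487)*U = (0 - 487)*326 = -487*326 = -158762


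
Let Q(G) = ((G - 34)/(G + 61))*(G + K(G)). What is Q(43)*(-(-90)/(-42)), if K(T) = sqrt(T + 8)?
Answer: -5805/728 - 135*sqrt(51)/728 ≈ -9.2982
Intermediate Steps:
K(T) = sqrt(8 + T)
Q(G) = (-34 + G)*(G + sqrt(8 + G))/(61 + G) (Q(G) = ((G - 34)/(G + 61))*(G + sqrt(8 + G)) = ((-34 + G)/(61 + G))*(G + sqrt(8 + G)) = (-34 + G)*(G + sqrt(8 + G))/(61 + G))
Q(43)*(-(-90)/(-42)) = ((43**2 - 34*43 - 34*sqrt(8 + 43) + 43*sqrt(8 + 43))/(61 + 43))*(-(-90)/(-42)) = ((1849 - 1462 - 34*sqrt(51) + 43*sqrt(51))/104)*(-(-90)*(-1)/42) = ((387 + 9*sqrt(51))/104)*(-2*15/14) = (387/104 + 9*sqrt(51)/104)*(-15/7) = -5805/728 - 135*sqrt(51)/728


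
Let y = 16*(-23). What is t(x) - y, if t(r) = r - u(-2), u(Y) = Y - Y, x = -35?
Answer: 333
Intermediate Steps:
u(Y) = 0
t(r) = r (t(r) = r - 1*0 = r + 0 = r)
y = -368
t(x) - y = -35 - 1*(-368) = -35 + 368 = 333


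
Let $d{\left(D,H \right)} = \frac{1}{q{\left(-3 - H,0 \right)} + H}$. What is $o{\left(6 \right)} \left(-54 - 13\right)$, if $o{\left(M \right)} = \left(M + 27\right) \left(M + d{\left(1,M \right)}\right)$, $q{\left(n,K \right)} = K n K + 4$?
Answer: $- \frac{134871}{10} \approx -13487.0$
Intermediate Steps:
$q{\left(n,K \right)} = 4 + n K^{2}$ ($q{\left(n,K \right)} = n K^{2} + 4 = 4 + n K^{2}$)
$d{\left(D,H \right)} = \frac{1}{4 + H}$ ($d{\left(D,H \right)} = \frac{1}{\left(4 + \left(-3 - H\right) 0^{2}\right) + H} = \frac{1}{\left(4 + \left(-3 - H\right) 0\right) + H} = \frac{1}{\left(4 + 0\right) + H} = \frac{1}{4 + H}$)
$o{\left(M \right)} = \left(27 + M\right) \left(M + \frac{1}{4 + M}\right)$ ($o{\left(M \right)} = \left(M + 27\right) \left(M + \frac{1}{4 + M}\right) = \left(27 + M\right) \left(M + \frac{1}{4 + M}\right)$)
$o{\left(6 \right)} \left(-54 - 13\right) = \frac{27 + 6 + 6 \left(4 + 6\right) \left(27 + 6\right)}{4 + 6} \left(-54 - 13\right) = \frac{27 + 6 + 6 \cdot 10 \cdot 33}{10} \left(-67\right) = \frac{27 + 6 + 1980}{10} \left(-67\right) = \frac{1}{10} \cdot 2013 \left(-67\right) = \frac{2013}{10} \left(-67\right) = - \frac{134871}{10}$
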